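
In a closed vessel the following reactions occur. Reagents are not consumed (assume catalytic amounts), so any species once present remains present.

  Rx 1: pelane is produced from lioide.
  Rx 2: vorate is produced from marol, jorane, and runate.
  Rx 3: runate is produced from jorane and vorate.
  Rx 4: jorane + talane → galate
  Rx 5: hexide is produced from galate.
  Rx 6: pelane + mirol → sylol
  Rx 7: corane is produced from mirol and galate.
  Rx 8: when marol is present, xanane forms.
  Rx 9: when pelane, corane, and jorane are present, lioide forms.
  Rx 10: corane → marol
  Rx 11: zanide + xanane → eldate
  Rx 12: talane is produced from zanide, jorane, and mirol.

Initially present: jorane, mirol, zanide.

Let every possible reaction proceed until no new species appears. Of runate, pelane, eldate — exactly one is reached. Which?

zanide, jorane, and mirol present → talane forms (Rx 12).
jorane and talane present → galate forms (Rx 4).
mirol and galate present → corane forms (Rx 7).
corane present → marol forms (Rx 10).
marol present → xanane forms (Rx 8).
zanide and xanane present → eldate forms (Rx 11).
pelane would need lioide (Rx 1), but lioide never forms. runate would need jorane and vorate (Rx 3), but vorate never forms.

eldate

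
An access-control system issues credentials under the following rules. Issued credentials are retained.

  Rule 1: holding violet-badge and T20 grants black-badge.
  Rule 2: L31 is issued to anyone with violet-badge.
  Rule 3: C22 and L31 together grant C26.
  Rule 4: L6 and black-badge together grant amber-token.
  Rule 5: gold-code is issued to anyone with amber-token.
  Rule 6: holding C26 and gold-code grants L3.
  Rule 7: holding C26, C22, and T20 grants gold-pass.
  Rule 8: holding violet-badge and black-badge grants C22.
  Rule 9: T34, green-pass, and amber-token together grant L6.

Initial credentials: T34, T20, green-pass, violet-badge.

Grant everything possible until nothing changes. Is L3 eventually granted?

L3 would need C26 and gold-code (Rule 6), but gold-code is never granted.

No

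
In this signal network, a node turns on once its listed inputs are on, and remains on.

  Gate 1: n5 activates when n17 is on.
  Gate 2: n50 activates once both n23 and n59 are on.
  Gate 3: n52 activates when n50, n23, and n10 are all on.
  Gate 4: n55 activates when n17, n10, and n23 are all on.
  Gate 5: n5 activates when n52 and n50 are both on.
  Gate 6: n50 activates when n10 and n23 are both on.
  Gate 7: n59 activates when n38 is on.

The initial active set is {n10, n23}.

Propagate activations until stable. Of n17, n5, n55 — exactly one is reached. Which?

Gate 6: n10 and n23 on → n50 on.
n50, n23, and n10 are on, so n52 activates (Gate 3).
n52 and n50 are on, so n5 activates (Gate 5).
No rule produces n17, and it is not given. n55 would need n17, n10, and n23 (Gate 4), but n17 never turns on.

n5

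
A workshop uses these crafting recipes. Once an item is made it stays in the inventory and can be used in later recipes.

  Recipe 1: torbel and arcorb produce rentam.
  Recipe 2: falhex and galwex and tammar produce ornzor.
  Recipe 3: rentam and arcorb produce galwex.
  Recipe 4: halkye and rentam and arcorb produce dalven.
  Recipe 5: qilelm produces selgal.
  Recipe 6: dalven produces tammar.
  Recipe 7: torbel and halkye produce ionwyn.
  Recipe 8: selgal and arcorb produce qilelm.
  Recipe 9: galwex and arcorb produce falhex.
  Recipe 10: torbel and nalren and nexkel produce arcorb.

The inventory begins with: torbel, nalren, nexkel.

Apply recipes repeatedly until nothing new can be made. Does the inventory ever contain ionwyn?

ionwyn would need torbel and halkye (Recipe 7), but halkye is never obtained.

No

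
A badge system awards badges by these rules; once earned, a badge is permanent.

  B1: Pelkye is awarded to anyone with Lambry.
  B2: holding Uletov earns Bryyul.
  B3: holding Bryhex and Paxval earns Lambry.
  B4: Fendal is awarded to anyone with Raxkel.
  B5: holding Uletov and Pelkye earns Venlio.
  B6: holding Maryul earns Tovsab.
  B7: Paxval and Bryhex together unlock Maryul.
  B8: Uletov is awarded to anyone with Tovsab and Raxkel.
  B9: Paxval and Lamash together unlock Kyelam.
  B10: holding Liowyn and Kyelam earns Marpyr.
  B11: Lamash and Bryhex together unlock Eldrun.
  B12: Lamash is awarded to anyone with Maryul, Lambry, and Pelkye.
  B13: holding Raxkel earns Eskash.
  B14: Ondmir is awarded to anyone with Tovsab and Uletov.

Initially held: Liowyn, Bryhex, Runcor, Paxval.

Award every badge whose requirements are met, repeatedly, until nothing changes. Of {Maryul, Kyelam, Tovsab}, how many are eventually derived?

3

With Paxval and Bryhex, Maryul is earned (B7).
With Bryhex and Paxval, Lambry is earned (B3).
With Lambry, Pelkye is earned (B1).
With Maryul, Tovsab is earned (B6).
With Maryul, Lambry, and Pelkye, Lamash is earned (B12).
With Paxval and Lamash, Kyelam is earned (B9).
Maryul: reached.
Kyelam: reached.
Tovsab: reached.
All 3 are reached.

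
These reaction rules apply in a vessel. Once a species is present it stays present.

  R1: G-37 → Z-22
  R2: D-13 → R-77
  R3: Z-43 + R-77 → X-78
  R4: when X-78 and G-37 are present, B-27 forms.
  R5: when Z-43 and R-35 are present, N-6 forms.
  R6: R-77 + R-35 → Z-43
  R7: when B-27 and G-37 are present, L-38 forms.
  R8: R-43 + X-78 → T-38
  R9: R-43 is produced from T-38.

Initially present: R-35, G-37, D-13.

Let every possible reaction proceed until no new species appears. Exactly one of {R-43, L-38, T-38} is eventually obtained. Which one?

D-13 present → R-77 forms (R2).
R-77 and R-35 present → Z-43 forms (R6).
Z-43 and R-77 present → X-78 forms (R3).
X-78 and G-37 present → B-27 forms (R4).
B-27 and G-37 present → L-38 forms (R7).
R-43 would need T-38 (R9), but T-38 never forms. T-38 would need R-43 and X-78 (R8), but R-43 never forms.

L-38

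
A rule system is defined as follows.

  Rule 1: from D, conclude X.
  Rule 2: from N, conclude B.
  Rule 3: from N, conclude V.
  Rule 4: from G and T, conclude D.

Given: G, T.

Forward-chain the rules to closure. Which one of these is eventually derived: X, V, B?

From G and T, Rule 4 gives D.
D holds, so X follows (Rule 1).
V would need N (Rule 3), but N is never established. B would need N (Rule 2), but N is never established.

X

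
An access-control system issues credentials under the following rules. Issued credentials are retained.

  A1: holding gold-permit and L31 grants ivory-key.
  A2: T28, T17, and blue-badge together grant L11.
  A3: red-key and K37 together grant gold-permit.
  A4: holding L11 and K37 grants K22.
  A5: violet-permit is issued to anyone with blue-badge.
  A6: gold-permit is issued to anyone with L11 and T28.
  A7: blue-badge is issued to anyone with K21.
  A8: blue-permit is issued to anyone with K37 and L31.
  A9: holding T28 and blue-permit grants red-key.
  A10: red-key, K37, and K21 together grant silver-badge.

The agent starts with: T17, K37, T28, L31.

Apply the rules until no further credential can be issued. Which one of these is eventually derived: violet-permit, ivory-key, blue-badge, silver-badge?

ivory-key

Holding K37 and L31 grants blue-permit (A8).
Holding T28 and blue-permit grants red-key (A9).
Holding red-key and K37 grants gold-permit (A3).
Holding gold-permit and L31 grants ivory-key (A1).
silver-badge would need red-key, K37, and K21 (A10), but K21 is never granted. blue-badge would need K21 (A7), but K21 is never granted. violet-permit would need blue-badge (A5), but blue-badge is never granted.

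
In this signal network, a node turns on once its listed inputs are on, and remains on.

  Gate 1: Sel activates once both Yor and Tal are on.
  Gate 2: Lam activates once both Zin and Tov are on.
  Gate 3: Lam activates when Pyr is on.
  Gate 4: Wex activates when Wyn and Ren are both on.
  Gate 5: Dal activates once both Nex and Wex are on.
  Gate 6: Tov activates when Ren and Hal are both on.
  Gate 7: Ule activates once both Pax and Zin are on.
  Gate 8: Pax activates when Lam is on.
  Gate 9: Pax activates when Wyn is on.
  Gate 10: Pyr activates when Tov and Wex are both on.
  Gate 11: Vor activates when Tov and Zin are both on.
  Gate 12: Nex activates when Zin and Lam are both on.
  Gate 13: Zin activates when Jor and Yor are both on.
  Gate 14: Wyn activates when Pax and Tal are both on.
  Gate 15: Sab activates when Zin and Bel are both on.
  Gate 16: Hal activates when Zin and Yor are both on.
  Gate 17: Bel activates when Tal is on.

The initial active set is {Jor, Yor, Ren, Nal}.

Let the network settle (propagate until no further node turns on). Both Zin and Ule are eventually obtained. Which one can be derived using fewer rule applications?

Zin: Gate 13: Jor and Yor on → Zin on. [1 rule application]
Ule: Gate 13: Jor and Yor on → Zin on. Gate 16: Zin and Yor on → Hal on. Ren and Hal are on, so Tov activates (Gate 6). Zin and Tov are on, so Lam activates (Gate 2). Lam is on, so Pax activates (Gate 8). Gate 7: Pax and Zin on → Ule on. [6 rule applications]
Zin needs fewer.

Zin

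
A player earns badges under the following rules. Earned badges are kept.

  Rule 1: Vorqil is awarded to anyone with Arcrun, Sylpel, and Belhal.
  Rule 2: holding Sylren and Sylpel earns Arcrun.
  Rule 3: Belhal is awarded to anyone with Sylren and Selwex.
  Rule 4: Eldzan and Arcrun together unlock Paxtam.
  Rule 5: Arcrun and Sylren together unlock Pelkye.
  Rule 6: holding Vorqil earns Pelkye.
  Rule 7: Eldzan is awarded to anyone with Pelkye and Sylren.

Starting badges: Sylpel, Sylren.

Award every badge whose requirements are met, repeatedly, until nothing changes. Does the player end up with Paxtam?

Yes

With Sylren and Sylpel, Arcrun is earned (Rule 2).
With Arcrun and Sylren, Pelkye is earned (Rule 5).
With Pelkye and Sylren, Eldzan is earned (Rule 7).
With Eldzan and Arcrun, Paxtam is earned (Rule 4).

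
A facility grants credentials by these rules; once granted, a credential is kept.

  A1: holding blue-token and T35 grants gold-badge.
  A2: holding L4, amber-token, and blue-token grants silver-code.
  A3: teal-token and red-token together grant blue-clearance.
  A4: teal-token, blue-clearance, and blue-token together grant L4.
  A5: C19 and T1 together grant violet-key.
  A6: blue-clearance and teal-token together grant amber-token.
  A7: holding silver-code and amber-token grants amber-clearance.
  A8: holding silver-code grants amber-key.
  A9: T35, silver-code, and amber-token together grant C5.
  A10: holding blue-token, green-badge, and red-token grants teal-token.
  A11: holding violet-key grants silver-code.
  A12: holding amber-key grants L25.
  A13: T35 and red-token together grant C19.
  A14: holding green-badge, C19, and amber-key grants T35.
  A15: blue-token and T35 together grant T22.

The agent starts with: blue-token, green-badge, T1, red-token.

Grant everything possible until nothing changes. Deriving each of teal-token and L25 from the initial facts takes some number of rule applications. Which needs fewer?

teal-token: Holding blue-token, green-badge, and red-token grants teal-token (A10). [1 rule application]
L25: Holding blue-token, green-badge, and red-token grants teal-token (A10). Holding teal-token and red-token grants blue-clearance (A3). Holding blue-clearance and teal-token grants amber-token (A6). Holding teal-token, blue-clearance, and blue-token grants L4 (A4). Holding L4, amber-token, and blue-token grants silver-code (A2). Holding silver-code grants amber-key (A8). Holding amber-key grants L25 (A12). [7 rule applications]
teal-token needs fewer.

teal-token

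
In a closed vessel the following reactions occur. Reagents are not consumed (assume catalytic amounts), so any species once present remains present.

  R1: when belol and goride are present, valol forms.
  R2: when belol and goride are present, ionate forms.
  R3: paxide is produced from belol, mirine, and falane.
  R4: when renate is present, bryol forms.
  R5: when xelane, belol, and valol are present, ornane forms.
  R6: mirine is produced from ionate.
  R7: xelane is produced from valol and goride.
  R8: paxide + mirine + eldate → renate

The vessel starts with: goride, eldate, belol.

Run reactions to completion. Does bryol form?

bryol would need renate (R4), but renate never forms.

No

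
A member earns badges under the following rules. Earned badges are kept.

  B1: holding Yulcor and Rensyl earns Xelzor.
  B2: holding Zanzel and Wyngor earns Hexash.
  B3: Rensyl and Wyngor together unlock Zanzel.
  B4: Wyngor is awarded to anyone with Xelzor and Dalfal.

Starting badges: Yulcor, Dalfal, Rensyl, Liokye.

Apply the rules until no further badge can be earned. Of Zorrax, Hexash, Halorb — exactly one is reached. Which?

Hexash

With Yulcor and Rensyl, Xelzor is earned (B1).
With Xelzor and Dalfal, Wyngor is earned (B4).
With Rensyl and Wyngor, Zanzel is earned (B3).
With Zanzel and Wyngor, Hexash is earned (B2).
No rule produces Halorb, and it is not given. No rule produces Zorrax, and it is not given.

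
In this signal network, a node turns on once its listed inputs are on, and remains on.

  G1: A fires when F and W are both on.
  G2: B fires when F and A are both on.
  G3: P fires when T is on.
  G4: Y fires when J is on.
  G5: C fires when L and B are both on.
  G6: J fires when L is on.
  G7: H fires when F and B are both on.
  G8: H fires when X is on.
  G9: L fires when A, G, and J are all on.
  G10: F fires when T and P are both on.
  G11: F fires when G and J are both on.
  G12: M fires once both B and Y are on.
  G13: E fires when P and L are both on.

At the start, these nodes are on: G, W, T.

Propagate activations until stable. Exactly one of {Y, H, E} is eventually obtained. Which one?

G3: T on → P on.
T and P are on, so F fires (G10).
F and W are on, so A fires (G1).
G2: F and A on → B on.
G7: F and B on → H on.
Y would need J (G4), but J never turns on. E would need P and L (G13), but L never turns on.

H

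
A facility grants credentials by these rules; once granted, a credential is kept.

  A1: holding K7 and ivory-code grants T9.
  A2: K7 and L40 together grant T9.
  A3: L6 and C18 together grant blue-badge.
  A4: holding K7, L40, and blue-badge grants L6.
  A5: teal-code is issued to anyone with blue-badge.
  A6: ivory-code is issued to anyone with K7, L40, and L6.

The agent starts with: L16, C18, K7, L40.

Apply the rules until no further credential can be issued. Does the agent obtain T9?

Yes

Holding K7 and L40 grants T9 (A2).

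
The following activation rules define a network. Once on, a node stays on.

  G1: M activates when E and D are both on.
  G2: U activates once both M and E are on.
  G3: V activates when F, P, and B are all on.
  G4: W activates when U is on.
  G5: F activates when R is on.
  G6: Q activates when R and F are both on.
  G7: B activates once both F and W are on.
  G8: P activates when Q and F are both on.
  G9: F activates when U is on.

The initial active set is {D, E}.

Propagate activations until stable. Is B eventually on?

Yes

E and D are on, so M activates (G1).
G2: M and E on → U on.
U is on, so W activates (G4).
G9: U on → F on.
G7: F and W on → B on.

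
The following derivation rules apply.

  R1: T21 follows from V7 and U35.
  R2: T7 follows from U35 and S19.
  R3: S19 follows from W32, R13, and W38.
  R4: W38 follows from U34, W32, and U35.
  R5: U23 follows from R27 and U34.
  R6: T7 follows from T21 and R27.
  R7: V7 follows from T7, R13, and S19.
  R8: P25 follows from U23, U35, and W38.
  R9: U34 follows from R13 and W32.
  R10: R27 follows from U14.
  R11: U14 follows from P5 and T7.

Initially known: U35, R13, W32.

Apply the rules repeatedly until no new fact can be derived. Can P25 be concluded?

P25 would need U23, U35, and W38 (R8), but U23 is never established.

No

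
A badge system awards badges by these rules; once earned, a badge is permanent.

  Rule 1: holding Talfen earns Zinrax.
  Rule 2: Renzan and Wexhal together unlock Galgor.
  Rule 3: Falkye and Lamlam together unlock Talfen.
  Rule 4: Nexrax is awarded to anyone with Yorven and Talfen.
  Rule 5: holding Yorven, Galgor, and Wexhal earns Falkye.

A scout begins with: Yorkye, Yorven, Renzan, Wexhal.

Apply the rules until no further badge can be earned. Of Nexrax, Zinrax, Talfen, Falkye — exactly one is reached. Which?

Falkye

With Renzan and Wexhal, Galgor is earned (Rule 2).
With Yorven, Galgor, and Wexhal, Falkye is earned (Rule 5).
Nexrax would need Yorven and Talfen (Rule 4), but Talfen is never earned. Talfen would need Falkye and Lamlam (Rule 3), but Lamlam is never earned. Zinrax would need Talfen (Rule 1), but Talfen is never earned.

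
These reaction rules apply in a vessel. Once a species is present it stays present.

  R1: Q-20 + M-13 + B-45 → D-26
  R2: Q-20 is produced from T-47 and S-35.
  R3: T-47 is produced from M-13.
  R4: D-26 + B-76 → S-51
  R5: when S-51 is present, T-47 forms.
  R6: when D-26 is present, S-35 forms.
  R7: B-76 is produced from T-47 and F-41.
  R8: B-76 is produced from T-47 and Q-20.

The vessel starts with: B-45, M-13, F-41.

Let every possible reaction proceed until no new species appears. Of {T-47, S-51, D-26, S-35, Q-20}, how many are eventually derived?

1

M-13 present → T-47 forms (R3).
T-47: reached.
S-51 would need D-26 and B-76 (R4), but D-26 never forms.
D-26 would need Q-20, M-13, and B-45 (R1), but Q-20 never forms.
S-35 would need D-26 (R6), but D-26 never forms.
Q-20 would need T-47 and S-35 (R2), but S-35 never forms.
Reached: T-47 — 1 of the 5.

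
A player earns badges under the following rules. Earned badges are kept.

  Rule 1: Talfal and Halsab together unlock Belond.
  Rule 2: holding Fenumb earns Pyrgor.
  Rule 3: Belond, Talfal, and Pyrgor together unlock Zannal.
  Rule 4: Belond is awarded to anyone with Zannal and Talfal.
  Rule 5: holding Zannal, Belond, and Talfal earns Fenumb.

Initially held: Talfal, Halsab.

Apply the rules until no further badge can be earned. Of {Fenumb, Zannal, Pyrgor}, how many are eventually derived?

0

Fenumb would need Zannal, Belond, and Talfal (Rule 5), but Zannal is never earned.
Zannal would need Belond, Talfal, and Pyrgor (Rule 3), but Pyrgor is never earned.
Pyrgor would need Fenumb (Rule 2), but Fenumb is never earned.
None of the 3 are reached.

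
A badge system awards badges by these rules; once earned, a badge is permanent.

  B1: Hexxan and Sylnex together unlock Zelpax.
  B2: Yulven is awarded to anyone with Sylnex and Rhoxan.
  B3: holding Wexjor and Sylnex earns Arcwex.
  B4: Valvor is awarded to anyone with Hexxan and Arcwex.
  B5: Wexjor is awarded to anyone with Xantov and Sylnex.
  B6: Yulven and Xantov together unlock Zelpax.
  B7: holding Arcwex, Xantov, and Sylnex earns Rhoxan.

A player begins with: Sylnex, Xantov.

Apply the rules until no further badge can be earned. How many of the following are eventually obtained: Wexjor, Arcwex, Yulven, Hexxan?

3

With Xantov and Sylnex, Wexjor is earned (B5).
With Wexjor and Sylnex, Arcwex is earned (B3).
With Arcwex, Xantov, and Sylnex, Rhoxan is earned (B7).
With Sylnex and Rhoxan, Yulven is earned (B2).
Wexjor: reached.
Arcwex: reached.
Yulven: reached.
No rule produces Hexxan, and it is not given.
Reached: Wexjor, Arcwex, and Yulven — 3 of the 4.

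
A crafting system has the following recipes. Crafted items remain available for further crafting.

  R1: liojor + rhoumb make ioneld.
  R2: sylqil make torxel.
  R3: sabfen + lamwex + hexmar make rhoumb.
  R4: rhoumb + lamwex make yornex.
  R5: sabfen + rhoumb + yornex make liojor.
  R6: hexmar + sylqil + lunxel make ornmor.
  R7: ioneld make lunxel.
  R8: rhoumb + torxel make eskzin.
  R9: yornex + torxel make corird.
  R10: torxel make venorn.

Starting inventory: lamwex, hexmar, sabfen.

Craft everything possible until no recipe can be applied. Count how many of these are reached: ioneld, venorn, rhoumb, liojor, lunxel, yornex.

5

Using R3, sabfen, lamwex, and hexmar make rhoumb.
Using R4, rhoumb and lamwex make yornex.
sabfen + rhoumb + yornex → liojor (R5).
Using R1, liojor and rhoumb make ioneld.
ioneld → lunxel (R7).
ioneld: reached.
venorn would need torxel (R10), but torxel is never obtained.
rhoumb: reached.
liojor: reached.
lunxel: reached.
yornex: reached.
Reached: ioneld, rhoumb, liojor, lunxel, and yornex — 5 of the 6.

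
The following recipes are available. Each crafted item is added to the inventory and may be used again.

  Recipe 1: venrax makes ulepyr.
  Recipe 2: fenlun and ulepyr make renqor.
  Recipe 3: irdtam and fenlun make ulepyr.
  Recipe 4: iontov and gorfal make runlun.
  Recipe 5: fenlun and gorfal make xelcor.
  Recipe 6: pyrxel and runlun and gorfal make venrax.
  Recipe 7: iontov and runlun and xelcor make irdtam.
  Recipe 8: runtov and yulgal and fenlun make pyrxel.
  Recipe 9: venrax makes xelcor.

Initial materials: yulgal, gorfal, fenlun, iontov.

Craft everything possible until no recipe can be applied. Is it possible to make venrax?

No

venrax would need pyrxel, runlun, and gorfal (Recipe 6), but pyrxel is never obtained.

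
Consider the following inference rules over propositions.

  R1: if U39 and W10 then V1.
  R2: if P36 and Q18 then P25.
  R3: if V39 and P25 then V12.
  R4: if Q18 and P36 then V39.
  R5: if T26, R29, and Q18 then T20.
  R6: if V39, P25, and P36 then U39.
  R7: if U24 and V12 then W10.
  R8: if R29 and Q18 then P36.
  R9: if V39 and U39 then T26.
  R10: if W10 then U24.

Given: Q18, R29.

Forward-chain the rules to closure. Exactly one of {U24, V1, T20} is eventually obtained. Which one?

T20

R29 and Q18 hold, so P36 follows (R8).
P36 and Q18 hold, so P25 follows (R2).
From Q18 and P36, R4 gives V39.
From V39, P25, and P36, R6 gives U39.
From V39 and U39, R9 gives T26.
T26, R29, and Q18 hold, so T20 follows (R5).
U24 would need W10 (R10), but W10 is never established. V1 would need U39 and W10 (R1), but W10 is never established.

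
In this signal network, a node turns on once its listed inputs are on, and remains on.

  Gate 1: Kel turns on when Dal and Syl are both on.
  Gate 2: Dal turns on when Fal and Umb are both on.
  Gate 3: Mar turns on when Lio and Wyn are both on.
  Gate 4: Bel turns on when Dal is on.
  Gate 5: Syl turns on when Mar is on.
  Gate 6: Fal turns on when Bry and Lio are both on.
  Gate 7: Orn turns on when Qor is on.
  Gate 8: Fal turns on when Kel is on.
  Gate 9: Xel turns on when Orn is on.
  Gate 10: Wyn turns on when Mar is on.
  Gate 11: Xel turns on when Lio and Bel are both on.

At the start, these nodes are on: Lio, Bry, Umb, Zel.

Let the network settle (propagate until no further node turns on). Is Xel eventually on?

Yes

Gate 6: Bry and Lio on → Fal on.
Gate 2: Fal and Umb on → Dal on.
Dal is on, so Bel turns on (Gate 4).
Gate 11: Lio and Bel on → Xel on.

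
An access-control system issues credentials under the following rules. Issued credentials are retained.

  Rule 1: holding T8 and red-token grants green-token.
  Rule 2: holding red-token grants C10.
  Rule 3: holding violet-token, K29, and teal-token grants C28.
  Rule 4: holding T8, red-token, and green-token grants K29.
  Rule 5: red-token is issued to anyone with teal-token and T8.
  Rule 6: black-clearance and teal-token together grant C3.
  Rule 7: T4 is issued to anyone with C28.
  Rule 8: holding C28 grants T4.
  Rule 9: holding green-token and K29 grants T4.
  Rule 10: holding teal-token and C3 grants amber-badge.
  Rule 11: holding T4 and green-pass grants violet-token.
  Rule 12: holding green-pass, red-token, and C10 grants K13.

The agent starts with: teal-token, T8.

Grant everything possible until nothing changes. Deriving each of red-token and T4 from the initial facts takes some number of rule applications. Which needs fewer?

red-token

red-token: Holding teal-token and T8 grants red-token (Rule 5). [1 rule application]
T4: Holding teal-token and T8 grants red-token (Rule 5). Holding T8 and red-token grants green-token (Rule 1). Holding T8, red-token, and green-token grants K29 (Rule 4). Holding green-token and K29 grants T4 (Rule 9). [4 rule applications]
red-token needs fewer.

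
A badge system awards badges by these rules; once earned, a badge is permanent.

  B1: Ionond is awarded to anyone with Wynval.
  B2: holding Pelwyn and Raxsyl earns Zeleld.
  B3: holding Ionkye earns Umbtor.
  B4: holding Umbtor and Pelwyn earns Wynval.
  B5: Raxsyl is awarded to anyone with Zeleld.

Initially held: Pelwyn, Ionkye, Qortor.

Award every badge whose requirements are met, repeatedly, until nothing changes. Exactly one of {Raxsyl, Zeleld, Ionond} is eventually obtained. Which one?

With Ionkye, Umbtor is earned (B3).
With Umbtor and Pelwyn, Wynval is earned (B4).
With Wynval, Ionond is earned (B1).
Raxsyl would need Zeleld (B5), but Zeleld is never earned. Zeleld would need Pelwyn and Raxsyl (B2), but Raxsyl is never earned.

Ionond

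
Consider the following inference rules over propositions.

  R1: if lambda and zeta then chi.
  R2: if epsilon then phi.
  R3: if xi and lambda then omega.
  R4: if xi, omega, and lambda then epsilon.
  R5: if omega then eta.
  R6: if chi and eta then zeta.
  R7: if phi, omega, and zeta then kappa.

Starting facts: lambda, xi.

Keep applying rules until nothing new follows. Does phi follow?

xi and lambda hold, so omega follows (R3).
From xi, omega, and lambda, R4 gives epsilon.
From epsilon, R2 gives phi.

Yes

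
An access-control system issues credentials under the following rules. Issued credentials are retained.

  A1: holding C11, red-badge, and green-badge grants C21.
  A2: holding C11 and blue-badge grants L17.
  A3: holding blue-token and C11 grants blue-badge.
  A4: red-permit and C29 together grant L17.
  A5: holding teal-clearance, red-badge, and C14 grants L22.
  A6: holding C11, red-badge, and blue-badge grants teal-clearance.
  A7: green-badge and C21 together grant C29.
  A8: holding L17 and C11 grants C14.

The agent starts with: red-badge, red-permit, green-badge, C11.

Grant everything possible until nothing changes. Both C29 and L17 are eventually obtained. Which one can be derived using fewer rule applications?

C29

C29: Holding C11, red-badge, and green-badge grants C21 (A1). Holding green-badge and C21 grants C29 (A7). [2 rule applications]
L17: Holding C11, red-badge, and green-badge grants C21 (A1). Holding green-badge and C21 grants C29 (A7). Holding red-permit and C29 grants L17 (A4). [3 rule applications]
C29 needs fewer.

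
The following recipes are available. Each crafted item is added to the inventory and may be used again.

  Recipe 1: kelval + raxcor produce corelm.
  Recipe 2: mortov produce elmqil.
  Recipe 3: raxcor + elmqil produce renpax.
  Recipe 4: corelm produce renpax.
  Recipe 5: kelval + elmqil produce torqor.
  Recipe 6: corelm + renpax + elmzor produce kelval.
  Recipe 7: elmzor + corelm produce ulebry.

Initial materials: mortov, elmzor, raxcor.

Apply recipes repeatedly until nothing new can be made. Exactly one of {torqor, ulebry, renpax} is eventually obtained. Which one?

renpax

Using Recipe 2, mortov makes elmqil.
Using Recipe 3, raxcor and elmqil make renpax.
torqor would need kelval and elmqil (Recipe 5), but kelval is never obtained. ulebry would need elmzor and corelm (Recipe 7), but corelm is never obtained.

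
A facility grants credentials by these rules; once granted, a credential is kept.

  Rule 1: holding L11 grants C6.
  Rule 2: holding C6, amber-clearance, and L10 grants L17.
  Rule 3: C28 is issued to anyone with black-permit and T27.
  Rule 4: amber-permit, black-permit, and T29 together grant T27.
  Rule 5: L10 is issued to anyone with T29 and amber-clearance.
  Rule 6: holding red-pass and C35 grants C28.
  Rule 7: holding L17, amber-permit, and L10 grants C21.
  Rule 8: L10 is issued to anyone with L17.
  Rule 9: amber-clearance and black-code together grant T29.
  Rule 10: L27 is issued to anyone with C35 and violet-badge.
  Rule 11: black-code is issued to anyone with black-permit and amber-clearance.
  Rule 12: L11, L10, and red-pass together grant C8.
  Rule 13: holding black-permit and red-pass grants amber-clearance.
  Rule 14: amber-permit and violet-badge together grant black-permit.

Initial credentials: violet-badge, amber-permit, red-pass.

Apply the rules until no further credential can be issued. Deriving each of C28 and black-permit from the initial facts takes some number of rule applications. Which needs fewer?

black-permit

black-permit: Holding amber-permit and violet-badge grants black-permit (Rule 14). [1 rule application]
C28: Holding amber-permit and violet-badge grants black-permit (Rule 14). Holding black-permit and red-pass grants amber-clearance (Rule 13). Holding black-permit and amber-clearance grants black-code (Rule 11). Holding amber-clearance and black-code grants T29 (Rule 9). Holding amber-permit, black-permit, and T29 grants T27 (Rule 4). Holding black-permit and T27 grants C28 (Rule 3). [6 rule applications]
black-permit needs fewer.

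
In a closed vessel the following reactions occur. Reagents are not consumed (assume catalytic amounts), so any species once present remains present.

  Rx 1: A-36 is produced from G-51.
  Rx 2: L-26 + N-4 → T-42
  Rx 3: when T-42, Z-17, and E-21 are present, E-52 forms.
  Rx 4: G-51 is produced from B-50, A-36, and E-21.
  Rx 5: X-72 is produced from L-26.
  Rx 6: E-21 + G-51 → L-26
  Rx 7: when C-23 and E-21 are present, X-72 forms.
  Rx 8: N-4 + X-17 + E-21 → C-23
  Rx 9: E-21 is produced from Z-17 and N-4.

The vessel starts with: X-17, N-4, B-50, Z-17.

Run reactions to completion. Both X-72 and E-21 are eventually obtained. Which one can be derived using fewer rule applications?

E-21

E-21: Z-17 and N-4 present → E-21 forms (Rx 9). [1 rule application]
X-72: Z-17 and N-4 present → E-21 forms (Rx 9). N-4, X-17, and E-21 present → C-23 forms (Rx 8). C-23 and E-21 present → X-72 forms (Rx 7). [3 rule applications]
E-21 needs fewer.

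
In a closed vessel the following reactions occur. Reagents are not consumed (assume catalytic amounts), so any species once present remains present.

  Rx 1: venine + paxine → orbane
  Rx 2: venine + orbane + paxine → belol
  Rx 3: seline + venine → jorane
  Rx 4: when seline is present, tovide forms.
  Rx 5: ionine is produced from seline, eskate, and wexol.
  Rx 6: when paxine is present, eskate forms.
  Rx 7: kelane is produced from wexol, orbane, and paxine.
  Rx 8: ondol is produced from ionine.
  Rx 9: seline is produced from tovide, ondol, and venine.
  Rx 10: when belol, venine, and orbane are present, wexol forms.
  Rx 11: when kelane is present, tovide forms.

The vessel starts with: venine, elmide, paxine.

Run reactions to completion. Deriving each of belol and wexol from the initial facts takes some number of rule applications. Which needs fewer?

belol: venine and paxine present → orbane forms (Rx 1). venine, orbane, and paxine present → belol forms (Rx 2). [2 rule applications]
wexol: venine and paxine present → orbane forms (Rx 1). venine, orbane, and paxine present → belol forms (Rx 2). belol, venine, and orbane present → wexol forms (Rx 10). [3 rule applications]
belol needs fewer.

belol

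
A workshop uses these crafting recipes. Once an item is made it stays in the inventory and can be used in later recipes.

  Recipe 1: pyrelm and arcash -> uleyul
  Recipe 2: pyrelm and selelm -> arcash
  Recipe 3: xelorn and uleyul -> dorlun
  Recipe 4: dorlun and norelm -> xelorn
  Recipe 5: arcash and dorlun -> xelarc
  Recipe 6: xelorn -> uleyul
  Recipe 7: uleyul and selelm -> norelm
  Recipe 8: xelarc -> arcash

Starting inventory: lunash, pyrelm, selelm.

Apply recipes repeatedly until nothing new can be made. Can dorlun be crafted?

dorlun would need xelorn and uleyul (Recipe 3), but xelorn is never obtained.

No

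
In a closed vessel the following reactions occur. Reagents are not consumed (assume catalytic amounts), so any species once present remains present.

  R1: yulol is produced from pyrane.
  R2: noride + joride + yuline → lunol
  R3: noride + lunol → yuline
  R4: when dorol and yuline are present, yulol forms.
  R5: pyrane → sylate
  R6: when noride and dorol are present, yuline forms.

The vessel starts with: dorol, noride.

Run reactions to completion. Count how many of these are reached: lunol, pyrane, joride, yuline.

1

noride and dorol present → yuline forms (R6).
lunol would need noride, joride, and yuline (R2), but joride never forms.
No rule produces pyrane, and it is not given.
No rule produces joride, and it is not given.
yuline: reached.
Reached: yuline — 1 of the 4.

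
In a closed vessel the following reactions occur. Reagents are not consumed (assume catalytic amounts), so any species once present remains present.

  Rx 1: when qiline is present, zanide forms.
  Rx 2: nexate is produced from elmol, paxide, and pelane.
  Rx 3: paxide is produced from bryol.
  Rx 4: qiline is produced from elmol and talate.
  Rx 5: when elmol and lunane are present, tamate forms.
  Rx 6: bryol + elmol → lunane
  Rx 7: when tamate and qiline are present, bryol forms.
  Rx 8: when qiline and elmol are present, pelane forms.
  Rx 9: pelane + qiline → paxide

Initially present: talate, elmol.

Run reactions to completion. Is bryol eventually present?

bryol would need tamate and qiline (Rx 7), but tamate never forms.

No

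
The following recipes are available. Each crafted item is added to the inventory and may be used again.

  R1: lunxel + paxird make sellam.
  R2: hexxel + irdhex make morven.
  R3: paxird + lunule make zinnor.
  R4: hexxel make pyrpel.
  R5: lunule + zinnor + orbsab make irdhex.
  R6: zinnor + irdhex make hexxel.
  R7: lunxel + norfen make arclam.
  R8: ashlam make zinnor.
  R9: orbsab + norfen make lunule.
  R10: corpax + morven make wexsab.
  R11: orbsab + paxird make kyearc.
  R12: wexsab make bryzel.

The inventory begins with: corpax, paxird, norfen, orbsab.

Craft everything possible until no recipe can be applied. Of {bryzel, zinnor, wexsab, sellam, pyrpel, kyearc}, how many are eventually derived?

5

Using R11, orbsab and paxird make kyearc.
Using R9, orbsab and norfen make lunule.
paxird + lunule → zinnor (R3).
lunule + zinnor + orbsab → irdhex (R5).
Using R6, zinnor and irdhex make hexxel.
hexxel + irdhex → morven (R2).
hexxel → pyrpel (R4).
corpax + morven → wexsab (R10).
Using R12, wexsab makes bryzel.
bryzel: reached.
zinnor: reached.
wexsab: reached.
sellam would need lunxel and paxird (R1), but lunxel is never obtained.
pyrpel: reached.
kyearc: reached.
Reached: bryzel, zinnor, wexsab, pyrpel, and kyearc — 5 of the 6.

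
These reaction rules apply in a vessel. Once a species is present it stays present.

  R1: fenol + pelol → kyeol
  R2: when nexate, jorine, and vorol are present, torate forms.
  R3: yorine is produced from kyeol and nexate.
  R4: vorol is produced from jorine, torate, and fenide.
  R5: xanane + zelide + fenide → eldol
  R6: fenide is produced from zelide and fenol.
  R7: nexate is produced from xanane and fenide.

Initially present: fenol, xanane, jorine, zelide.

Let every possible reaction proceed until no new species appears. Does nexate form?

zelide and fenol present → fenide forms (R6).
xanane and fenide present → nexate forms (R7).

Yes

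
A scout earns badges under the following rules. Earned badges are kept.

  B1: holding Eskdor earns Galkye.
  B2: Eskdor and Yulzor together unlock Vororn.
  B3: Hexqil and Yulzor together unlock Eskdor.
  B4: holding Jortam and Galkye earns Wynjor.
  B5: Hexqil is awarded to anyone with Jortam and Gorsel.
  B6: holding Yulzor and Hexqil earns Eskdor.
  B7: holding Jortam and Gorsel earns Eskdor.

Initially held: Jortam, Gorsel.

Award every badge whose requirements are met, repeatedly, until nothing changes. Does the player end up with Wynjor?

Yes

With Jortam and Gorsel, Eskdor is earned (B7).
With Eskdor, Galkye is earned (B1).
With Jortam and Galkye, Wynjor is earned (B4).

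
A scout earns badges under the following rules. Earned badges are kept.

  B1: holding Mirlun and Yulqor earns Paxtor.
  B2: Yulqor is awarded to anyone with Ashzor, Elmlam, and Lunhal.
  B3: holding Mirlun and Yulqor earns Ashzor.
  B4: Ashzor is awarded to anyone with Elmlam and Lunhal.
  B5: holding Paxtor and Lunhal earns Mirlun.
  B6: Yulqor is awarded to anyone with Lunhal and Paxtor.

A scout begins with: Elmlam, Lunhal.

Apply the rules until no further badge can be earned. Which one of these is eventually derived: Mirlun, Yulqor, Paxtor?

Yulqor

With Elmlam and Lunhal, Ashzor is earned (B4).
With Ashzor, Elmlam, and Lunhal, Yulqor is earned (B2).
Mirlun would need Paxtor and Lunhal (B5), but Paxtor is never earned. Paxtor would need Mirlun and Yulqor (B1), but Mirlun is never earned.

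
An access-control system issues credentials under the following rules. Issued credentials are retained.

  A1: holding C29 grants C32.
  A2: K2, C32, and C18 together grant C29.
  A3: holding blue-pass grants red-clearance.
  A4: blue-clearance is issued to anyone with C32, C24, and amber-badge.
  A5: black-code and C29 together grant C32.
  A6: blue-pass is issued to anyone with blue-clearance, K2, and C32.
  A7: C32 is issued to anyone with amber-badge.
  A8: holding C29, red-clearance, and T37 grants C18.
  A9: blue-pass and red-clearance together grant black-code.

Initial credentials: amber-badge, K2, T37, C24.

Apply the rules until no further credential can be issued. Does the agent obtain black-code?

Holding amber-badge grants C32 (A7).
Holding C32, C24, and amber-badge grants blue-clearance (A4).
Holding blue-clearance, K2, and C32 grants blue-pass (A6).
Holding blue-pass grants red-clearance (A3).
Holding blue-pass and red-clearance grants black-code (A9).

Yes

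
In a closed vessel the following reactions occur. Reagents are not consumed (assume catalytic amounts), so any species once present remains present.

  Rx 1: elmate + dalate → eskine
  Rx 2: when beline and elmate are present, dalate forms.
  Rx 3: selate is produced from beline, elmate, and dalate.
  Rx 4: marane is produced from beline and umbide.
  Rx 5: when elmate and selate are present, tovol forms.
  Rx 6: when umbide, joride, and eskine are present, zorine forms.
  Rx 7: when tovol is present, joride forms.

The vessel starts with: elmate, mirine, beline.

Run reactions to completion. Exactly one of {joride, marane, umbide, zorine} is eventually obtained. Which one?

beline and elmate present → dalate forms (Rx 2).
beline, elmate, and dalate present → selate forms (Rx 3).
elmate and selate present → tovol forms (Rx 5).
tovol present → joride forms (Rx 7).
No rule produces umbide, and it is not given. zorine would need umbide, joride, and eskine (Rx 6), but umbide never forms. marane would need beline and umbide (Rx 4), but umbide never forms.

joride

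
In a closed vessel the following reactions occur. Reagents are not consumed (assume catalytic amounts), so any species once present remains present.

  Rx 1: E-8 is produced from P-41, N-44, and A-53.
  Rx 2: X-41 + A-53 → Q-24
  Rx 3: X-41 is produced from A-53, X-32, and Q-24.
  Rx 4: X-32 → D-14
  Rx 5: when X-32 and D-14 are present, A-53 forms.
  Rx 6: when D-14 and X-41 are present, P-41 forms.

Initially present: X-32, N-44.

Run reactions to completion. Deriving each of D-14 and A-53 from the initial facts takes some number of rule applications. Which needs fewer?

D-14: X-32 present → D-14 forms (Rx 4). [1 rule application]
A-53: X-32 present → D-14 forms (Rx 4). X-32 and D-14 present → A-53 forms (Rx 5). [2 rule applications]
D-14 needs fewer.

D-14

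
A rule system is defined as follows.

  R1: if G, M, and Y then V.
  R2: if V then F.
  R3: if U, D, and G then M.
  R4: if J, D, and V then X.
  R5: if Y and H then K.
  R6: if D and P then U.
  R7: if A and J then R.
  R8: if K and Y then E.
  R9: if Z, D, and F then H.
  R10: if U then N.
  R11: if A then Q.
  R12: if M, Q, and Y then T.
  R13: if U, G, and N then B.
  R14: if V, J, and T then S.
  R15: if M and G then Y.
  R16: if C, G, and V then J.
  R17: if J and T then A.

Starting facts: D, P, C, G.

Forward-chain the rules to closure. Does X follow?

From D and P, R6 gives U.
From U, D, and G, R3 gives M.
From M and G, R15 gives Y.
G, M, and Y hold, so V follows (R1).
From C, G, and V, R16 gives J.
J, D, and V hold, so X follows (R4).

Yes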